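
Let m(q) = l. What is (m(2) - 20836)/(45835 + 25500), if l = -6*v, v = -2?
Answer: -20824/71335 ≈ -0.29192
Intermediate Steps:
l = 12 (l = -6*(-2) = 12)
m(q) = 12
(m(2) - 20836)/(45835 + 25500) = (12 - 20836)/(45835 + 25500) = -20824/71335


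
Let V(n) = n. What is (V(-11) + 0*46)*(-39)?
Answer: 429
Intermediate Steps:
(V(-11) + 0*46)*(-39) = (-11 + 0*46)*(-39) = (-11 + 0)*(-39) = -11*(-39) = 429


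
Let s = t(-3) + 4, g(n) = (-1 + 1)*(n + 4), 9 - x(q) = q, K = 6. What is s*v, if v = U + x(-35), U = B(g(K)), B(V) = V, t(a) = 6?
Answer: 440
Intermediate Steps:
x(q) = 9 - q
g(n) = 0 (g(n) = 0*(4 + n) = 0)
U = 0
s = 10 (s = 6 + 4 = 10)
v = 44 (v = 0 + (9 - 1*(-35)) = 0 + (9 + 35) = 0 + 44 = 44)
s*v = 10*44 = 440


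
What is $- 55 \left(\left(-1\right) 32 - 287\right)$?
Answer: $17545$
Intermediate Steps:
$- 55 \left(\left(-1\right) 32 - 287\right) = - 55 \left(-32 - 287\right) = \left(-55\right) \left(-319\right) = 17545$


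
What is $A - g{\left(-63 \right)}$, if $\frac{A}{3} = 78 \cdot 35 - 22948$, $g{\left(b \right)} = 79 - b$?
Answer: $-60796$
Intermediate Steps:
$A = -60654$ ($A = 3 \left(78 \cdot 35 - 22948\right) = 3 \left(2730 - 22948\right) = 3 \left(-20218\right) = -60654$)
$A - g{\left(-63 \right)} = -60654 - \left(79 - -63\right) = -60654 - \left(79 + 63\right) = -60654 - 142 = -60796$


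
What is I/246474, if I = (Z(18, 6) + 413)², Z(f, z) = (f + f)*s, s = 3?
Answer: 271441/246474 ≈ 1.1013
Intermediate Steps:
Z(f, z) = 6*f (Z(f, z) = (f + f)*3 = (2*f)*3 = 6*f)
I = 271441 (I = (6*18 + 413)² = (108 + 413)² = 521² = 271441)
I/246474 = 271441/246474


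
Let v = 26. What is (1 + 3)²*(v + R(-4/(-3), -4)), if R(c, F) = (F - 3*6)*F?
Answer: 1824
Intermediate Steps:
R(c, F) = F*(-18 + F) (R(c, F) = (F - 18)*F = (-18 + F)*F = F*(-18 + F))
(1 + 3)²*(v + R(-4/(-3), -4)) = (1 + 3)²*(26 - 4*(-18 - 4)) = 4²*(26 - 4*(-22)) = 16*(26 + 88) = 16*114 = 1824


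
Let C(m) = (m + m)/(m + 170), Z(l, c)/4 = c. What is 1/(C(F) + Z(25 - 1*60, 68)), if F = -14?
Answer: 39/10601 ≈ 0.0036789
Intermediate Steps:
Z(l, c) = 4*c
C(m) = 2*m/(170 + m) (C(m) = (2*m)/(170 + m) = 2*m/(170 + m))
1/(C(F) + Z(25 - 1*60, 68)) = 1/(2*(-14)/(170 - 14) + 4*68) = 1/(2*(-14)/156 + 272) = 1/(2*(-14)*(1/156) + 272) = 1/(-7/39 + 272) = 1/(10601/39) = 39/10601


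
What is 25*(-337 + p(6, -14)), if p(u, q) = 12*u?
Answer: -6625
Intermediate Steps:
25*(-337 + p(6, -14)) = 25*(-337 + 12*6) = 25*(-337 + 72) = 25*(-265) = -6625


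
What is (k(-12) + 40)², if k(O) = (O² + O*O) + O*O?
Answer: 222784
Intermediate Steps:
k(O) = 3*O² (k(O) = (O² + O²) + O² = 2*O² + O² = 3*O²)
(k(-12) + 40)² = (3*(-12)² + 40)² = (3*144 + 40)² = (432 + 40)² = 472² = 222784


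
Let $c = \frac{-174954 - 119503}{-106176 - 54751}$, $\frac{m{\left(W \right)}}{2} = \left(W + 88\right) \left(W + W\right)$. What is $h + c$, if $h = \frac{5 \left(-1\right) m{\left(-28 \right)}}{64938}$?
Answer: $\frac{4088099311}{1741712921} \approx 2.3472$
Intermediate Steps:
$m{\left(W \right)} = 4 W \left(88 + W\right)$ ($m{\left(W \right)} = 2 \left(W + 88\right) \left(W + W\right) = 2 \left(88 + W\right) 2 W = 2 \cdot 2 W \left(88 + W\right) = 4 W \left(88 + W\right)$)
$c = \frac{294457}{160927}$ ($c = - \frac{294457}{-160927} = \left(-294457\right) \left(- \frac{1}{160927}\right) = \frac{294457}{160927} \approx 1.8298$)
$h = \frac{5600}{10823}$ ($h = \frac{5 \left(-1\right) 4 \left(-28\right) \left(88 - 28\right)}{64938} = - 5 \cdot 4 \left(-28\right) 60 \cdot \frac{1}{64938} = \left(-5\right) \left(-6720\right) \frac{1}{64938} = 33600 \cdot \frac{1}{64938} = \frac{5600}{10823} \approx 0.51742$)
$h + c = \frac{5600}{10823} + \frac{294457}{160927} = \frac{4088099311}{1741712921}$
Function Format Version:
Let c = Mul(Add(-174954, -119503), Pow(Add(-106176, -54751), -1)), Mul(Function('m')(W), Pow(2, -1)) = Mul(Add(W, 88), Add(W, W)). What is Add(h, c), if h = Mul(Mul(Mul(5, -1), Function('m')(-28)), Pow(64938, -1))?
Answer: Rational(4088099311, 1741712921) ≈ 2.3472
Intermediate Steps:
Function('m')(W) = Mul(4, W, Add(88, W)) (Function('m')(W) = Mul(2, Mul(Add(W, 88), Add(W, W))) = Mul(2, Mul(Add(88, W), Mul(2, W))) = Mul(2, Mul(2, W, Add(88, W))) = Mul(4, W, Add(88, W)))
c = Rational(294457, 160927) (c = Mul(-294457, Pow(-160927, -1)) = Mul(-294457, Rational(-1, 160927)) = Rational(294457, 160927) ≈ 1.8298)
h = Rational(5600, 10823) (h = Mul(Mul(Mul(5, -1), Mul(4, -28, Add(88, -28))), Pow(64938, -1)) = Mul(Mul(-5, Mul(4, -28, 60)), Rational(1, 64938)) = Mul(Mul(-5, -6720), Rational(1, 64938)) = Mul(33600, Rational(1, 64938)) = Rational(5600, 10823) ≈ 0.51742)
Add(h, c) = Add(Rational(5600, 10823), Rational(294457, 160927)) = Rational(4088099311, 1741712921)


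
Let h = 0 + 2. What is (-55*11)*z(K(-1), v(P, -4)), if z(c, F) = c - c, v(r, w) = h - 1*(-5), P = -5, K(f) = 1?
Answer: 0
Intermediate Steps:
h = 2
v(r, w) = 7 (v(r, w) = 2 - 1*(-5) = 2 + 5 = 7)
z(c, F) = 0
(-55*11)*z(K(-1), v(P, -4)) = -55*11*0 = -605*0 = 0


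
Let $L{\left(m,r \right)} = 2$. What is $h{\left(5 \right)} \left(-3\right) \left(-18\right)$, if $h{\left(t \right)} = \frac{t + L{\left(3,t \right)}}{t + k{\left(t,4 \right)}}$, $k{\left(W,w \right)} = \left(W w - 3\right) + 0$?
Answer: $\frac{189}{11} \approx 17.182$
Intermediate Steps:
$k{\left(W,w \right)} = -3 + W w$ ($k{\left(W,w \right)} = \left(-3 + W w\right) + 0 = -3 + W w$)
$h{\left(t \right)} = \frac{2 + t}{-3 + 5 t}$ ($h{\left(t \right)} = \frac{t + 2}{t + \left(-3 + t 4\right)} = \frac{2 + t}{t + \left(-3 + 4 t\right)} = \frac{2 + t}{-3 + 5 t}$)
$h{\left(5 \right)} \left(-3\right) \left(-18\right) = \frac{2 + 5}{-3 + 5 \cdot 5} \left(-3\right) \left(-18\right) = \frac{1}{-3 + 25} \cdot 7 \left(-3\right) \left(-18\right) = \frac{1}{22} \cdot 7 \left(-3\right) \left(-18\right) = \frac{7}{22} \left(-3\right) \left(-18\right) = \left(- \frac{21}{22}\right) \left(-18\right) = \frac{189}{11}$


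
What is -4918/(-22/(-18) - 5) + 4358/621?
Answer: 13817437/10557 ≈ 1308.8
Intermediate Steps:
-4918/(-22/(-18) - 5) + 4358/621 = -4918/(-1/18*(-22) - 5) + 4358*(1/621) = -4918/(11/9 - 5) + 4358/621 = -4918/(-34/9) + 4358/621 = -4918*(-9/34) + 4358/621 = 22131/17 + 4358/621 = 13817437/10557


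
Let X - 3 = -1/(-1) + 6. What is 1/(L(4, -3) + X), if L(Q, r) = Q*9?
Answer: 1/46 ≈ 0.021739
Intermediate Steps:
L(Q, r) = 9*Q
X = 10 (X = 3 + (-1/(-1) + 6) = 3 + (-1*(-1) + 6) = 3 + (1 + 6) = 3 + 7 = 10)
1/(L(4, -3) + X) = 1/(9*4 + 10) = 1/(36 + 10) = 1/46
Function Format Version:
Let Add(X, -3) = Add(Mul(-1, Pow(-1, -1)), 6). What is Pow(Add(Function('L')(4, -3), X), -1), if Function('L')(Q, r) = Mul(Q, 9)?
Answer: Rational(1, 46) ≈ 0.021739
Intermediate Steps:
Function('L')(Q, r) = Mul(9, Q)
X = 10 (X = Add(3, Add(Mul(-1, Pow(-1, -1)), 6)) = Add(3, Add(Mul(-1, -1), 6)) = Add(3, Add(1, 6)) = Add(3, 7) = 10)
Pow(Add(Function('L')(4, -3), X), -1) = Pow(Add(Mul(9, 4), 10), -1) = Pow(Add(36, 10), -1) = Pow(46, -1) = Rational(1, 46)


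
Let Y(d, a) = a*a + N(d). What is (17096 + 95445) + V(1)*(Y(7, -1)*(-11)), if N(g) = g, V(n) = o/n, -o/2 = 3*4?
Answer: 114653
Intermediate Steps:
o = -24 (o = -6*4 = -2*12 = -24)
V(n) = -24/n
Y(d, a) = d + a**2 (Y(d, a) = a*a + d = a**2 + d = d + a**2)
(17096 + 95445) + V(1)*(Y(7, -1)*(-11)) = (17096 + 95445) + (-24/1)*((7 + (-1)**2)*(-11)) = 112541 + (-24*1)*((7 + 1)*(-11)) = 112541 - 192*(-11) = 112541 - 24*(-88) = 112541 + 2112 = 114653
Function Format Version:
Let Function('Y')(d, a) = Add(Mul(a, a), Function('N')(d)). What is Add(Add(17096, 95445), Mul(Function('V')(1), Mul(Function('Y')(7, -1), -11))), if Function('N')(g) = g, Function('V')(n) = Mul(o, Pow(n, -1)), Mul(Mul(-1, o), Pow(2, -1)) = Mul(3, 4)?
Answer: 114653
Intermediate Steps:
o = -24 (o = Mul(-2, Mul(3, 4)) = Mul(-2, 12) = -24)
Function('V')(n) = Mul(-24, Pow(n, -1))
Function('Y')(d, a) = Add(d, Pow(a, 2)) (Function('Y')(d, a) = Add(Mul(a, a), d) = Add(Pow(a, 2), d) = Add(d, Pow(a, 2)))
Add(Add(17096, 95445), Mul(Function('V')(1), Mul(Function('Y')(7, -1), -11))) = Add(Add(17096, 95445), Mul(Mul(-24, Pow(1, -1)), Mul(Add(7, Pow(-1, 2)), -11))) = Add(112541, Mul(Mul(-24, 1), Mul(Add(7, 1), -11))) = Add(112541, Mul(-24, Mul(8, -11))) = Add(112541, Mul(-24, -88)) = Add(112541, 2112) = 114653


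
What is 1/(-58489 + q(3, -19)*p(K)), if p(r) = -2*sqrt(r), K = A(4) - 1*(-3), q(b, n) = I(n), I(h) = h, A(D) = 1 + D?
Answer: -58489/3420951569 - 76*sqrt(2)/3420951569 ≈ -1.7129e-5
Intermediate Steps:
q(b, n) = n
K = 8 (K = (1 + 4) - 1*(-3) = 5 + 3 = 8)
1/(-58489 + q(3, -19)*p(K)) = 1/(-58489 - (-38)*sqrt(8)) = 1/(-58489 - (-38)*2*sqrt(2)) = 1/(-58489 - (-76)*sqrt(2)) = 1/(-58489 + 76*sqrt(2))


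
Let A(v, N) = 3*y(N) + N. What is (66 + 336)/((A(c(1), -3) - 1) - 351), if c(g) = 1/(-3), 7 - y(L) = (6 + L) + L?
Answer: -201/167 ≈ -1.2036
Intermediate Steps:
y(L) = 1 - 2*L (y(L) = 7 - ((6 + L) + L) = 7 - (6 + 2*L) = 7 + (-6 - 2*L) = 1 - 2*L)
c(g) = -⅓
A(v, N) = 3 - 5*N (A(v, N) = 3*(1 - 2*N) + N = (3 - 6*N) + N = 3 - 5*N)
(66 + 336)/((A(c(1), -3) - 1) - 351) = (66 + 336)/(((3 - 5*(-3)) - 1) - 351) = 402/(((3 + 15) - 1) - 351) = 402/((18 - 1) - 351) = 402/(17 - 351) = 402/(-334) = 402*(-1/334) = -201/167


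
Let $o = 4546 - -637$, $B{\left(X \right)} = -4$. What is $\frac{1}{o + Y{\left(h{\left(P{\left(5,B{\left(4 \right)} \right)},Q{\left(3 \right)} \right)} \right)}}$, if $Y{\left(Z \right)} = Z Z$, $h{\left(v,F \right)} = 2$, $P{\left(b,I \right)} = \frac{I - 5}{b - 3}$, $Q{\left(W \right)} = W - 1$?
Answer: $\frac{1}{5187} \approx 0.00019279$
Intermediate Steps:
$Q{\left(W \right)} = -1 + W$
$P{\left(b,I \right)} = \frac{-5 + I}{-3 + b}$
$Y{\left(Z \right)} = Z^{2}$
$o = 5183$ ($o = 4546 + 637 = 5183$)
$\frac{1}{o + Y{\left(h{\left(P{\left(5,B{\left(4 \right)} \right)},Q{\left(3 \right)} \right)} \right)}} = \frac{1}{5183 + 2^{2}} = \frac{1}{5183 + 4} = \frac{1}{5187}$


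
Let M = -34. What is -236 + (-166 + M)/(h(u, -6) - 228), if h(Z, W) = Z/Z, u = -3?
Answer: -53372/227 ≈ -235.12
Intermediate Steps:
h(Z, W) = 1
-236 + (-166 + M)/(h(u, -6) - 228) = -236 + (-166 - 34)/(1 - 228) = -236 - 200/(-227) = -236 - 200*(-1/227) = -236 + 200/227 = -53372/227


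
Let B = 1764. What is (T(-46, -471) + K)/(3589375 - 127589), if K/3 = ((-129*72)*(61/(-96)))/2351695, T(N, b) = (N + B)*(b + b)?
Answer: -15223518782859/32564259309080 ≈ -0.46749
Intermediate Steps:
T(N, b) = 2*b*(1764 + N) (T(N, b) = (N + 1764)*(b + b) = (1764 + N)*(2*b) = 2*b*(1764 + N))
K = 70821/9406780 (K = 3*(((-129*72)*(61/(-96)))/2351695) = 3*(-566568*(-1)/96*(1/2351695)) = 3*(-9288*(-61/96)*(1/2351695)) = 3*((23607/4)*(1/2351695)) = 3*(23607/9406780) = 70821/9406780 ≈ 0.0075287)
(T(-46, -471) + K)/(3589375 - 127589) = (2*(-471)*(1764 - 46) + 70821/9406780)/(3589375 - 127589) = (2*(-471)*1718 + 70821/9406780)/3461786 = (-1618356 + 70821/9406780)*(1/3461786) = -15223518782859/9406780*1/3461786 = -15223518782859/32564259309080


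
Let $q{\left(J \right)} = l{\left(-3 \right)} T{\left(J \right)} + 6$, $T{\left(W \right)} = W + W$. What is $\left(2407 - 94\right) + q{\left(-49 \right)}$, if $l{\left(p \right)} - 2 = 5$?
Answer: $1633$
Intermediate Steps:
$T{\left(W \right)} = 2 W$
$l{\left(p \right)} = 7$ ($l{\left(p \right)} = 2 + 5 = 7$)
$q{\left(J \right)} = 6 + 14 J$ ($q{\left(J \right)} = 7 \cdot 2 J + 6 = 14 J + 6 = 6 + 14 J$)
$\left(2407 - 94\right) + q{\left(-49 \right)} = \left(2407 - 94\right) + \left(6 + 14 \left(-49\right)\right) = 2313 + \left(6 - 686\right) = 2313 - 680 = 1633$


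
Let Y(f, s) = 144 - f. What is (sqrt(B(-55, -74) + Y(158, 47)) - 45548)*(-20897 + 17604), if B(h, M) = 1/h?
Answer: 149989564 - 3293*I*sqrt(42405)/55 ≈ 1.4999e+8 - 12329.0*I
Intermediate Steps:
(sqrt(B(-55, -74) + Y(158, 47)) - 45548)*(-20897 + 17604) = (sqrt(1/(-55) + (144 - 1*158)) - 45548)*(-20897 + 17604) = (sqrt(-1/55 + (144 - 158)) - 45548)*(-3293) = (sqrt(-1/55 - 14) - 45548)*(-3293) = (sqrt(-771/55) - 45548)*(-3293) = (I*sqrt(42405)/55 - 45548)*(-3293) = (-45548 + I*sqrt(42405)/55)*(-3293) = 149989564 - 3293*I*sqrt(42405)/55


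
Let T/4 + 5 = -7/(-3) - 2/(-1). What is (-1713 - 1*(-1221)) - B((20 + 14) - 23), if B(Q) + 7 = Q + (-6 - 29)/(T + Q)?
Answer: -2459/5 ≈ -491.80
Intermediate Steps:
T = -8/3 (T = -20 + 4*(-7/(-3) - 2/(-1)) = -20 + 4*(-7*(-⅓) - 2*(-1)) = -20 + 4*(7/3 + 2) = -20 + 4*(13/3) = -20 + 52/3 = -8/3 ≈ -2.6667)
B(Q) = -7 + Q - 35/(-8/3 + Q) (B(Q) = -7 + (Q + (-6 - 29)/(-8/3 + Q)) = -7 + (Q - 35/(-8/3 + Q)) = -7 + Q - 35/(-8/3 + Q))
(-1713 - 1*(-1221)) - B((20 + 14) - 23) = (-1713 - 1*(-1221)) - (-49 - 29*((20 + 14) - 23) + 3*((20 + 14) - 23)²)/(-8 + 3*((20 + 14) - 23)) = (-1713 + 1221) - (-49 - 29*(34 - 23) + 3*(34 - 23)²)/(-8 + 3*(34 - 23)) = -492 - (-49 - 29*11 + 3*11²)/(-8 + 3*11) = -492 - (-49 - 319 + 3*121)/(-8 + 33) = -492 - (-49 - 319 + 363)/25 = -492 - (-5)/25 = -492 - 1*(-⅕) = -492 + ⅕ = -2459/5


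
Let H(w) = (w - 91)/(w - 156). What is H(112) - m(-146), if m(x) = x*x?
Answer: -937925/44 ≈ -21316.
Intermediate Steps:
m(x) = x²
H(w) = (-91 + w)/(-156 + w)
H(112) - m(-146) = (-91 + 112)/(-156 + 112) - 1*(-146)² = 21/(-44) - 1*21316 = -1/44*21 - 21316 = -21/44 - 21316 = -937925/44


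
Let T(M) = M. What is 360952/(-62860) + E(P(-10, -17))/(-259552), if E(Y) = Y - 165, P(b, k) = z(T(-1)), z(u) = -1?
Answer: -11709422343/2039429840 ≈ -5.7415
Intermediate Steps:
P(b, k) = -1
E(Y) = -165 + Y
360952/(-62860) + E(P(-10, -17))/(-259552) = 360952/(-62860) + (-165 - 1)/(-259552) = 360952*(-1/62860) - 166*(-1/259552) = -90238/15715 + 83/129776 = -11709422343/2039429840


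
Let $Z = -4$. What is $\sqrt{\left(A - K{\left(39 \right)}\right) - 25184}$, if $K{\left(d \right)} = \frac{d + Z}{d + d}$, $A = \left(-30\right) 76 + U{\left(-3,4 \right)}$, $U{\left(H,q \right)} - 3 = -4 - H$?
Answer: $\frac{i \sqrt{167081538}}{78} \approx 165.72 i$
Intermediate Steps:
$U{\left(H,q \right)} = -1 - H$ ($U{\left(H,q \right)} = 3 - \left(4 + H\right) = -1 - H$)
$A = -2278$ ($A = \left(-30\right) 76 - -2 = -2280 + \left(-1 + 3\right) = -2280 + 2 = -2278$)
$K{\left(d \right)} = \frac{-4 + d}{2 d}$ ($K{\left(d \right)} = \frac{d - 4}{d + d} = \frac{-4 + d}{2 d}$)
$\sqrt{\left(A - K{\left(39 \right)}\right) - 25184} = \sqrt{\left(-2278 - \frac{-4 + 39}{2 \cdot 39}\right) - 25184} = \sqrt{\left(-2278 - \frac{1}{2} \cdot \frac{1}{39} \cdot 35\right) - 25184} = \sqrt{\left(-2278 - \frac{35}{78}\right) - 25184} = \sqrt{- \frac{177719}{78} - 25184} = \sqrt{- \frac{2142071}{78}} = \frac{i \sqrt{167081538}}{78}$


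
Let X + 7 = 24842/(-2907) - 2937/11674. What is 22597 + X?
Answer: 766322880253/33936318 ≈ 22581.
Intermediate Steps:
X = -536097593/33936318 (X = -7 + (24842/(-2907) - 2937/11674) = -7 + (24842*(-1/2907) - 2937*1/11674) = -7 + (-24842/2907 - 2937/11674) = -7 - 298543367/33936318 = -536097593/33936318 ≈ -15.797)
22597 + X = 22597 - 536097593/33936318 = 766322880253/33936318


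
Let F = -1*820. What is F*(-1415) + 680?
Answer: 1160980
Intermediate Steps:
F = -820
F*(-1415) + 680 = -820*(-1415) + 680 = 1160300 + 680 = 1160980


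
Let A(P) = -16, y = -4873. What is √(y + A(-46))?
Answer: I*√4889 ≈ 69.921*I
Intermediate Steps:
√(y + A(-46)) = √(-4873 - 16) = √(-4889) = I*√4889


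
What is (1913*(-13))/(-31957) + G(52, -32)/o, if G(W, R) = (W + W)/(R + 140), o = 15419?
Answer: 10354118879/13304114541 ≈ 0.77826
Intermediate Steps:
G(W, R) = 2*W/(140 + R) (G(W, R) = (2*W)/(140 + R) = 2*W/(140 + R))
(1913*(-13))/(-31957) + G(52, -32)/o = (1913*(-13))/(-31957) + (2*52/(140 - 32))/15419 = -24869*(-1/31957) + (2*52/108)*(1/15419) = 24869/31957 + (2*52*(1/108))*(1/15419) = 24869/31957 + (26/27)*(1/15419) = 24869/31957 + 26/416313 = 10354118879/13304114541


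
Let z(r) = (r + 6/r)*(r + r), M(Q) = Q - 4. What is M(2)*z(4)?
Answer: -88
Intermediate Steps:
M(Q) = -4 + Q
z(r) = 2*r*(r + 6/r) (z(r) = (r + 6/r)*(2*r) = 2*r*(r + 6/r))
M(2)*z(4) = (-4 + 2)*(12 + 2*4²) = -2*(12 + 2*16) = -2*(12 + 32) = -2*44 = -88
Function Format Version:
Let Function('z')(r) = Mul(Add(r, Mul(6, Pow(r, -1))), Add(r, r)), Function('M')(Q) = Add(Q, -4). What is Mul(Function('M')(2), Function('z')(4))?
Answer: -88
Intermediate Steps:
Function('M')(Q) = Add(-4, Q)
Function('z')(r) = Mul(2, r, Add(r, Mul(6, Pow(r, -1)))) (Function('z')(r) = Mul(Add(r, Mul(6, Pow(r, -1))), Mul(2, r)) = Mul(2, r, Add(r, Mul(6, Pow(r, -1)))))
Mul(Function('M')(2), Function('z')(4)) = Mul(Add(-4, 2), Add(12, Mul(2, Pow(4, 2)))) = Mul(-2, Add(12, Mul(2, 16))) = Mul(-2, Add(12, 32)) = Mul(-2, 44) = -88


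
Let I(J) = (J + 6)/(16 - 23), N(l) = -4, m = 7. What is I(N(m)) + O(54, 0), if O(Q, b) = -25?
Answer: -177/7 ≈ -25.286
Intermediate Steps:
I(J) = -6/7 - J/7 (I(J) = (6 + J)/(-7) = (6 + J)*(-⅐) = -6/7 - J/7)
I(N(m)) + O(54, 0) = (-6/7 - ⅐*(-4)) - 25 = (-6/7 + 4/7) - 25 = -2/7 - 25 = -177/7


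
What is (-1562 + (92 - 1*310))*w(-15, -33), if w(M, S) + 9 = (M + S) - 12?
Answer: 122820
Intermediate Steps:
w(M, S) = -21 + M + S (w(M, S) = -9 + ((M + S) - 12) = -9 + (-12 + M + S) = -21 + M + S)
(-1562 + (92 - 1*310))*w(-15, -33) = (-1562 + (92 - 1*310))*(-21 - 15 - 33) = (-1562 + (92 - 310))*(-69) = (-1562 - 218)*(-69) = -1780*(-69) = 122820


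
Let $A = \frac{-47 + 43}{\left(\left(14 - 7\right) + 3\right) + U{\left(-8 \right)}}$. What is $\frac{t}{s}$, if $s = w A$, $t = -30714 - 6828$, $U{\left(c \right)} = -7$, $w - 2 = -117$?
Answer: $- \frac{56313}{230} \approx -244.84$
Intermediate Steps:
$w = -115$ ($w = 2 - 117 = -115$)
$t = -37542$ ($t = -30714 - 6828 = -37542$)
$A = - \frac{4}{3}$ ($A = \frac{-47 + 43}{\left(\left(14 - 7\right) + 3\right) - 7} = - \frac{4}{\left(7 + 3\right) - 7} = - \frac{4}{10 - 7} = - \frac{4}{3} \approx -1.3333$)
$s = \frac{460}{3}$ ($s = \left(-115\right) \left(- \frac{4}{3}\right) = \frac{460}{3} \approx 153.33$)
$\frac{t}{s} = - \frac{37542}{\frac{460}{3}} = \left(-37542\right) \frac{3}{460} = - \frac{56313}{230}$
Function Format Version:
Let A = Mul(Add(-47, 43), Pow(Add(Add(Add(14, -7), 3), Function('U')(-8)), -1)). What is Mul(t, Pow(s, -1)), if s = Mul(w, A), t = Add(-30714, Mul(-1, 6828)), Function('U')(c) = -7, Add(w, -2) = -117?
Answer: Rational(-56313, 230) ≈ -244.84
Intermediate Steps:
w = -115 (w = Add(2, -117) = -115)
t = -37542 (t = Add(-30714, -6828) = -37542)
A = Rational(-4, 3) (A = Mul(Add(-47, 43), Pow(Add(Add(Add(14, -7), 3), -7), -1)) = Mul(-4, Pow(Add(Add(7, 3), -7), -1)) = Mul(-4, Pow(Add(10, -7), -1)) = Mul(-4, Pow(3, -1)) = Mul(-4, Rational(1, 3)) = Rational(-4, 3) ≈ -1.3333)
s = Rational(460, 3) (s = Mul(-115, Rational(-4, 3)) = Rational(460, 3) ≈ 153.33)
Mul(t, Pow(s, -1)) = Mul(-37542, Pow(Rational(460, 3), -1)) = Mul(-37542, Rational(3, 460)) = Rational(-56313, 230)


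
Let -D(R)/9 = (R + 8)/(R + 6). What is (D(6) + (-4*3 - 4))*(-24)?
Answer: 636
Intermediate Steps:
D(R) = -9*(8 + R)/(6 + R) (D(R) = -9*(R + 8)/(R + 6) = -9*(8 + R)/(6 + R))
(D(6) + (-4*3 - 4))*(-24) = (9*(-8 - 1*6)/(6 + 6) + (-4*3 - 4))*(-24) = (9*(-8 - 6)/12 + (-12 - 4))*(-24) = (9*(1/12)*(-14) - 16)*(-24) = (-21/2 - 16)*(-24) = -53/2*(-24) = 636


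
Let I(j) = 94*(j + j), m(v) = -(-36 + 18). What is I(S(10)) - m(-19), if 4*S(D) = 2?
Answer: 76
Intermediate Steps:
S(D) = ½ (S(D) = (¼)*2 = ½)
m(v) = 18 (m(v) = -1*(-18) = 18)
I(j) = 188*j (I(j) = 94*(2*j) = 188*j)
I(S(10)) - m(-19) = 188*(½) - 1*18 = 94 - 18 = 76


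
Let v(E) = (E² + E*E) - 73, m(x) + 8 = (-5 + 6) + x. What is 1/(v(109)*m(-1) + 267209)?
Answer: 1/77697 ≈ 1.2871e-5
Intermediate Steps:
m(x) = -7 + x (m(x) = -8 + ((-5 + 6) + x) = -8 + (1 + x) = -7 + x)
v(E) = -73 + 2*E² (v(E) = (E² + E²) - 73 = 2*E² - 73 = -73 + 2*E²)
1/(v(109)*m(-1) + 267209) = 1/((-73 + 2*109²)*(-7 - 1) + 267209) = 1/((-73 + 2*11881)*(-8) + 267209) = 1/((-73 + 23762)*(-8) + 267209) = 1/(23689*(-8) + 267209) = 1/(-189512 + 267209) = 1/77697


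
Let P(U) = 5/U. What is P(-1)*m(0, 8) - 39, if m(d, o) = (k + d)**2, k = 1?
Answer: -44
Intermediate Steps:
m(d, o) = (1 + d)**2
P(-1)*m(0, 8) - 39 = (5/(-1))*(1 + 0)**2 - 39 = (5*(-1))*1**2 - 39 = -5*1 - 39 = -5 - 39 = -44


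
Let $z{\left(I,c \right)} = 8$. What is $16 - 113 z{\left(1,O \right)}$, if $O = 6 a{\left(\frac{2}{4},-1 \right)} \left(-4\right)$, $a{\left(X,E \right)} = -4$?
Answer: $-888$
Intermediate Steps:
$O = 96$ ($O = 6 \left(-4\right) \left(-4\right) = \left(-24\right) \left(-4\right) = 96$)
$16 - 113 z{\left(1,O \right)} = 16 - 904 = -888$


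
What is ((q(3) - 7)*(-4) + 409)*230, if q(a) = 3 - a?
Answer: 100510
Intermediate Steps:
((q(3) - 7)*(-4) + 409)*230 = (((3 - 1*3) - 7)*(-4) + 409)*230 = (((3 - 3) - 7)*(-4) + 409)*230 = ((0 - 7)*(-4) + 409)*230 = (-7*(-4) + 409)*230 = (28 + 409)*230 = 437*230 = 100510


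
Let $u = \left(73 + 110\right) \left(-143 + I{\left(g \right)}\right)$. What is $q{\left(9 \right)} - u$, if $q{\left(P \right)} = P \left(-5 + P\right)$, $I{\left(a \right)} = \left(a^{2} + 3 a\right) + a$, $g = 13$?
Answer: $-14238$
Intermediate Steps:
$I{\left(a \right)} = a^{2} + 4 a$
$u = 14274$ ($u = \left(73 + 110\right) \left(-143 + 13 \left(4 + 13\right)\right) = 183 \left(-143 + 13 \cdot 17\right) = 183 \left(-143 + 221\right) = 183 \cdot 78 = 14274$)
$q{\left(9 \right)} - u = 9 \left(-5 + 9\right) - 14274 = 9 \cdot 4 - 14274 = 36 - 14274 = -14238$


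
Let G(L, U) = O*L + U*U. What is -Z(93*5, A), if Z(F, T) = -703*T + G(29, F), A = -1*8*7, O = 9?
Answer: -255854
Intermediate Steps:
G(L, U) = U**2 + 9*L (G(L, U) = 9*L + U*U = 9*L + U**2 = U**2 + 9*L)
A = -56 (A = -8*7 = -56)
Z(F, T) = 261 + F**2 - 703*T (Z(F, T) = -703*T + (F**2 + 9*29) = -703*T + (F**2 + 261) = -703*T + (261 + F**2) = 261 + F**2 - 703*T)
-Z(93*5, A) = -(261 + (93*5)**2 - 703*(-56)) = -(261 + 465**2 + 39368) = -(261 + 216225 + 39368) = -1*255854 = -255854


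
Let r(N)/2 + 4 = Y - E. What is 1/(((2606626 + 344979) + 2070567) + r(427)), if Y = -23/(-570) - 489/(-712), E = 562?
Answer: 101460/509434865953 ≈ 1.9916e-7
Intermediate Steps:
Y = 147553/202920 (Y = -23*(-1/570) - 489*(-1/712) = 23/570 + 489/712 = 147553/202920 ≈ 0.72715)
r(N) = -114705167/101460 (r(N) = -8 + 2*(147553/202920 - 1*562) = -8 + 2*(147553/202920 - 562) = -8 + 2*(-113893487/202920) = -8 - 113893487/101460 = -114705167/101460)
1/(((2606626 + 344979) + 2070567) + r(427)) = 1/(((2606626 + 344979) + 2070567) - 114705167/101460) = 1/((2951605 + 2070567) - 114705167/101460) = 1/(5022172 - 114705167/101460) = 1/(509434865953/101460) = 101460/509434865953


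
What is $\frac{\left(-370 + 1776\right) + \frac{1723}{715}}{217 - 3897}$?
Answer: $- \frac{1007013}{2631200} \approx -0.38272$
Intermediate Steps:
$\frac{\left(-370 + 1776\right) + \frac{1723}{715}}{217 - 3897} = \frac{1406 + 1723 \cdot \frac{1}{715}}{-3680} = \left(1406 + \frac{1723}{715}\right) \left(- \frac{1}{3680}\right) = \frac{1007013}{715} \left(- \frac{1}{3680}\right) = - \frac{1007013}{2631200}$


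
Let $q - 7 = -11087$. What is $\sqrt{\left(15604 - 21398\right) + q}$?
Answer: $i \sqrt{16874} \approx 129.9 i$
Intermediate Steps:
$q = -11080$ ($q = 7 - 11087 = -11080$)
$\sqrt{\left(15604 - 21398\right) + q} = \sqrt{\left(15604 - 21398\right) - 11080} = \sqrt{-5794 - 11080} = \sqrt{-16874} = i \sqrt{16874}$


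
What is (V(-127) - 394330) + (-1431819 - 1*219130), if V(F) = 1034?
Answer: -2044245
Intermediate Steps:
(V(-127) - 394330) + (-1431819 - 1*219130) = (1034 - 394330) + (-1431819 - 1*219130) = -393296 + (-1431819 - 219130) = -393296 - 1650949 = -2044245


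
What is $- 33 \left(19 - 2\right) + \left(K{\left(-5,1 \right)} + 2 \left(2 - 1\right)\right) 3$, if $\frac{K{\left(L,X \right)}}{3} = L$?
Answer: $-600$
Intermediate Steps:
$K{\left(L,X \right)} = 3 L$
$- 33 \left(19 - 2\right) + \left(K{\left(-5,1 \right)} + 2 \left(2 - 1\right)\right) 3 = - 33 \left(19 - 2\right) + \left(3 \left(-5\right) + 2 \left(2 - 1\right)\right) 3 = - 33 \left(19 - 2\right) + \left(-15 + 2 \cdot 1\right) 3 = \left(-33\right) 17 + \left(-15 + 2\right) 3 = -561 - 39 = -600$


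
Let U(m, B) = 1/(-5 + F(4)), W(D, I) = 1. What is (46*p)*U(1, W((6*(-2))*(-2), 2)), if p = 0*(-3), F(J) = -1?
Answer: 0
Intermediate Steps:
U(m, B) = -⅙ (U(m, B) = 1/(-5 - 1) = 1/(-6) = -⅙)
p = 0
(46*p)*U(1, W((6*(-2))*(-2), 2)) = (46*0)*(-⅙) = 0*(-⅙) = 0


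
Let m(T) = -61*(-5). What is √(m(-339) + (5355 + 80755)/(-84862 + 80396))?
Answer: 3*√158297370/2233 ≈ 16.903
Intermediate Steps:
m(T) = 305
√(m(-339) + (5355 + 80755)/(-84862 + 80396)) = √(305 + (5355 + 80755)/(-84862 + 80396)) = √(305 + 86110/(-4466)) = √(305 + 86110*(-1/4466)) = √(305 - 43055/2233) = √(638010/2233) = 3*√158297370/2233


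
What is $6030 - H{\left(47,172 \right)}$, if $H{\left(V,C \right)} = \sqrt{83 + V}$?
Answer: $6030 - \sqrt{130} \approx 6018.6$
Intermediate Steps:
$6030 - H{\left(47,172 \right)} = 6030 - \sqrt{83 + 47} = 6030 - \sqrt{130}$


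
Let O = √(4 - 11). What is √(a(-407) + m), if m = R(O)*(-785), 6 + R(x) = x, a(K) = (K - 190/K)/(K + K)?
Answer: √(3121158078 - 520137860*I*√7)/814 ≈ 70.209 - 14.791*I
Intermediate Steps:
O = I*√7 (O = √(-7) = I*√7 ≈ 2.6458*I)
a(K) = (K - 190/K)/(2*K) (a(K) = (K - 190/K)/((2*K)) = (K - 190/K)*(1/(2*K)) = (K - 190/K)/(2*K))
R(x) = -6 + x
m = 4710 - 785*I*√7 (m = (-6 + I*√7)*(-785) = 4710 - 785*I*√7 ≈ 4710.0 - 2076.9*I)
√(a(-407) + m) = √((½ - 95/(-407)²) + (4710 - 785*I*√7)) = √((½ - 95*1/165649) + (4710 - 785*I*√7)) = √((½ - 95/165649) + (4710 - 785*I*√7)) = √(165459/331298 + (4710 - 785*I*√7)) = √(1560579039/331298 - 785*I*√7)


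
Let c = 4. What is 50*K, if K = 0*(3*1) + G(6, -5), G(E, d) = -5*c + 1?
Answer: -950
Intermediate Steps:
G(E, d) = -19 (G(E, d) = -5*4 + 1 = -20 + 1 = -19)
K = -19 (K = 0*(3*1) - 19 = 0*3 - 19 = 0 - 19 = -19)
50*K = 50*(-19) = -950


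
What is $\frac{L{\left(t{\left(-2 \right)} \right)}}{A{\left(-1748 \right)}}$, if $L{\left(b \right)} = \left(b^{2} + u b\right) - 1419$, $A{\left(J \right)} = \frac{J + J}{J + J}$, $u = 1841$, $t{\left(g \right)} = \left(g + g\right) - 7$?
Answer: $-21549$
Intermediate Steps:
$t{\left(g \right)} = -7 + 2 g$ ($t{\left(g \right)} = 2 g - 7 = -7 + 2 g$)
$A{\left(J \right)} = 1$ ($A{\left(J \right)} = \frac{2 J}{2 J} = 2 J \frac{1}{2 J} = 1$)
$L{\left(b \right)} = -1419 + b^{2} + 1841 b$ ($L{\left(b \right)} = \left(b^{2} + 1841 b\right) - 1419 = -1419 + b^{2} + 1841 b$)
$\frac{L{\left(t{\left(-2 \right)} \right)}}{A{\left(-1748 \right)}} = \frac{-1419 + \left(-7 + 2 \left(-2\right)\right)^{2} + 1841 \left(-7 + 2 \left(-2\right)\right)}{1} = \left(-1419 + \left(-7 - 4\right)^{2} + 1841 \left(-7 - 4\right)\right) 1 = \left(-1419 + \left(-11\right)^{2} + 1841 \left(-11\right)\right) 1 = \left(-1419 + 121 - 20251\right) 1 = \left(-21549\right) 1 = -21549$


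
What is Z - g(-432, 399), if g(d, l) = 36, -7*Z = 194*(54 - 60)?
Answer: 912/7 ≈ 130.29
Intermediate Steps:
Z = 1164/7 (Z = -194*(54 - 60)/7 = -194*(-6)/7 = -1/7*(-1164) = 1164/7 ≈ 166.29)
Z - g(-432, 399) = 1164/7 - 1*36 = 1164/7 - 36 = 912/7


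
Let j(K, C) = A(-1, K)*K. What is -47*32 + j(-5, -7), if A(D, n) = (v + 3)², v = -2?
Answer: -1509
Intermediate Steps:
A(D, n) = 1 (A(D, n) = (-2 + 3)² = 1² = 1)
j(K, C) = K (j(K, C) = 1*K = K)
-47*32 + j(-5, -7) = -47*32 - 5 = -1504 - 5 = -1509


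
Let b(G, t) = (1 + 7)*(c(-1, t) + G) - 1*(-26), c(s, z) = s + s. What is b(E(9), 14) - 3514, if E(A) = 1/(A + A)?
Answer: -31532/9 ≈ -3503.6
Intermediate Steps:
c(s, z) = 2*s
E(A) = 1/(2*A)
b(G, t) = 10 + 8*G (b(G, t) = (1 + 7)*(2*(-1) + G) - 1*(-26) = 8*(-2 + G) + 26 = (-16 + 8*G) + 26 = 10 + 8*G)
b(E(9), 14) - 3514 = (10 + 8*((½)/9)) - 3514 = (10 + 8*((½)*(⅑))) - 3514 = (10 + 8*(1/18)) - 3514 = (10 + 4/9) - 3514 = 94/9 - 3514 = -31532/9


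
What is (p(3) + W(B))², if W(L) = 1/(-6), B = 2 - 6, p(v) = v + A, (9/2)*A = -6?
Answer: 9/4 ≈ 2.2500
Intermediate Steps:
A = -4/3 (A = (2/9)*(-6) = -4/3 ≈ -1.3333)
p(v) = -4/3 + v (p(v) = v - 4/3 = -4/3 + v)
B = -4
W(L) = -⅙
(p(3) + W(B))² = ((-4/3 + 3) - ⅙)² = (5/3 - ⅙)² = (3/2)² = 9/4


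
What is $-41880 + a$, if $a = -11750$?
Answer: $-53630$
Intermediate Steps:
$-41880 + a = -41880 - 11750 = -53630$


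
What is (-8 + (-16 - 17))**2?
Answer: 1681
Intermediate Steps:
(-8 + (-16 - 17))**2 = (-8 - 33)**2 = (-41)**2 = 1681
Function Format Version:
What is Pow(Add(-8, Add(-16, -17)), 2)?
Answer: 1681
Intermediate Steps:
Pow(Add(-8, Add(-16, -17)), 2) = Pow(Add(-8, -33), 2) = Pow(-41, 2) = 1681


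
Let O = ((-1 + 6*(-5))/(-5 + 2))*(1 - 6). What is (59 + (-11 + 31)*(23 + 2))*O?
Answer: -86645/3 ≈ -28882.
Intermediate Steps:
O = -155/3 (O = ((-1 - 30)/(-3))*(-5) = -31*(-⅓)*(-5) = (31/3)*(-5) = -155/3 ≈ -51.667)
(59 + (-11 + 31)*(23 + 2))*O = (59 + (-11 + 31)*(23 + 2))*(-155/3) = (59 + 20*25)*(-155/3) = (59 + 500)*(-155/3) = 559*(-155/3) = -86645/3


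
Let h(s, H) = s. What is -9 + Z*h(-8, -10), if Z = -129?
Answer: 1023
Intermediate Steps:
-9 + Z*h(-8, -10) = -9 - 129*(-8) = -9 + 1032 = 1023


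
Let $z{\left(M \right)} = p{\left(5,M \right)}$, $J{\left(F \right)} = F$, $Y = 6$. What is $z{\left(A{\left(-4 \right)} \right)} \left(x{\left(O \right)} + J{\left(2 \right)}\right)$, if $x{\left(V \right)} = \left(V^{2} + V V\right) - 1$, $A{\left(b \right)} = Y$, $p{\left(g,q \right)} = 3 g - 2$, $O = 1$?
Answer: $39$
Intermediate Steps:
$p{\left(g,q \right)} = -2 + 3 g$
$A{\left(b \right)} = 6$
$x{\left(V \right)} = -1 + 2 V^{2}$ ($x{\left(V \right)} = \left(V^{2} + V^{2}\right) - 1 = 2 V^{2} - 1 = -1 + 2 V^{2}$)
$z{\left(M \right)} = 13$ ($z{\left(M \right)} = -2 + 3 \cdot 5 = -2 + 15 = 13$)
$z{\left(A{\left(-4 \right)} \right)} \left(x{\left(O \right)} + J{\left(2 \right)}\right) = 13 \left(\left(-1 + 2 \cdot 1^{2}\right) + 2\right) = 13 \left(\left(-1 + 2 \cdot 1\right) + 2\right) = 13 \left(\left(-1 + 2\right) + 2\right) = 13 \left(1 + 2\right) = 13 \cdot 3 = 39$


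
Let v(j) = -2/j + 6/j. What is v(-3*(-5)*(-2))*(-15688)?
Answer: 31376/15 ≈ 2091.7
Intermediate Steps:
v(j) = 4/j
v(-3*(-5)*(-2))*(-15688) = (4/((-3*(-5)*(-2))))*(-15688) = (4/((15*(-2))))*(-15688) = (4/(-30))*(-15688) = (4*(-1/30))*(-15688) = -2/15*(-15688) = 31376/15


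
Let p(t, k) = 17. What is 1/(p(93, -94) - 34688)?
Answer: -1/34671 ≈ -2.8843e-5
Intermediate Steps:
1/(p(93, -94) - 34688) = 1/(17 - 34688) = 1/(-34671) = -1/34671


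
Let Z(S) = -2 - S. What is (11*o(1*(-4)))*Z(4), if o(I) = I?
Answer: 264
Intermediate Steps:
(11*o(1*(-4)))*Z(4) = (11*(1*(-4)))*(-2 - 1*4) = (11*(-4))*(-2 - 4) = -44*(-6) = 264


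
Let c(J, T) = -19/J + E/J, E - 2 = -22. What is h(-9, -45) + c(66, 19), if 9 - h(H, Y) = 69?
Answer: -1333/22 ≈ -60.591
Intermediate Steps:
E = -20 (E = 2 - 22 = -20)
h(H, Y) = -60 (h(H, Y) = 9 - 1*69 = 9 - 69 = -60)
c(J, T) = -39/J (c(J, T) = -19/J - 20/J = -39/J)
h(-9, -45) + c(66, 19) = -60 - 39/66 = -60 - 39*1/66 = -60 - 13/22 = -1333/22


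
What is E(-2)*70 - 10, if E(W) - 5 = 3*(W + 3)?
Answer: 550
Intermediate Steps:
E(W) = 14 + 3*W (E(W) = 5 + 3*(W + 3) = 5 + 3*(3 + W) = 5 + (9 + 3*W) = 14 + 3*W)
E(-2)*70 - 10 = (14 + 3*(-2))*70 - 10 = (14 - 6)*70 - 10 = 8*70 - 10 = 560 - 10 = 550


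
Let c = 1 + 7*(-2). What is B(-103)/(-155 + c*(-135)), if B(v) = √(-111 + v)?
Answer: I*√214/1600 ≈ 0.009143*I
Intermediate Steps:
c = -13 (c = 1 - 14 = -13)
B(-103)/(-155 + c*(-135)) = √(-111 - 103)/(-155 - 13*(-135)) = √(-214)/(-155 + 1755) = (I*√214)/1600 = (I*√214)*(1/1600) = I*√214/1600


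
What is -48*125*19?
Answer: -114000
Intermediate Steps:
-48*125*19 = -6000*19 = -114000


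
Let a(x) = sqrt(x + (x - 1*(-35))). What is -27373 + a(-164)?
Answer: -27373 + I*sqrt(293) ≈ -27373.0 + 17.117*I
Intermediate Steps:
a(x) = sqrt(35 + 2*x) (a(x) = sqrt(x + (x + 35)) = sqrt(x + (35 + x)) = sqrt(35 + 2*x))
-27373 + a(-164) = -27373 + sqrt(35 + 2*(-164)) = -27373 + sqrt(35 - 328) = -27373 + sqrt(-293) = -27373 + I*sqrt(293)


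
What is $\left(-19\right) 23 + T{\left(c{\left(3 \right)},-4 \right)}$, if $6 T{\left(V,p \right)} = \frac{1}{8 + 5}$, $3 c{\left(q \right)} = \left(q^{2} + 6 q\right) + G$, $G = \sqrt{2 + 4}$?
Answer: $- \frac{34085}{78} \approx -436.99$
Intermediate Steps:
$G = \sqrt{6} \approx 2.4495$
$c{\left(q \right)} = 2 q + \frac{\sqrt{6}}{3} + \frac{q^{2}}{3}$ ($c{\left(q \right)} = \frac{\left(q^{2} + 6 q\right) + \sqrt{6}}{3} = \frac{\sqrt{6} + q^{2} + 6 q}{3} = 2 q + \frac{\sqrt{6}}{3} + \frac{q^{2}}{3}$)
$T{\left(V,p \right)} = \frac{1}{78}$ ($T{\left(V,p \right)} = \frac{1}{6 \left(8 + 5\right)} = \frac{1}{6 \cdot 13} = \frac{1}{6} \cdot \frac{1}{13} = \frac{1}{78}$)
$\left(-19\right) 23 + T{\left(c{\left(3 \right)},-4 \right)} = \left(-19\right) 23 + \frac{1}{78} = -437 + \frac{1}{78} = - \frac{34085}{78}$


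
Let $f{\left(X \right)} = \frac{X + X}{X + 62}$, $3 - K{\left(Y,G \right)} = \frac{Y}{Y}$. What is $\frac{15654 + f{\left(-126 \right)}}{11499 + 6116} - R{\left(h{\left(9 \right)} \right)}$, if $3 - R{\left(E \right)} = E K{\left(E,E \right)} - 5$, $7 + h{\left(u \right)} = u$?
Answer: $- \frac{876833}{281840} \approx -3.1111$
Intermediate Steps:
$K{\left(Y,G \right)} = 2$ ($K{\left(Y,G \right)} = 3 - \frac{Y}{Y} = 3 - 1 = 2$)
$f{\left(X \right)} = \frac{2 X}{62 + X}$
$h{\left(u \right)} = -7 + u$
$R{\left(E \right)} = 8 - 2 E$ ($R{\left(E \right)} = 3 - \left(E 2 - 5\right) = 3 - \left(2 E - 5\right) = 3 - \left(-5 + 2 E\right) = 8 - 2 E$)
$\frac{15654 + f{\left(-126 \right)}}{11499 + 6116} - R{\left(h{\left(9 \right)} \right)} = \frac{15654 + 2 \left(-126\right) \frac{1}{62 - 126}}{11499 + 6116} - \left(8 - 2 \left(-7 + 9\right)\right) = \frac{15654 + 2 \left(-126\right) \frac{1}{-64}}{17615} - \left(8 - 4\right) = \left(15654 + 2 \left(-126\right) \left(- \frac{1}{64}\right)\right) \frac{1}{17615} - \left(8 - 4\right) = \left(15654 + \frac{63}{16}\right) \frac{1}{17615} - 4 = \frac{250527}{16} \cdot \frac{1}{17615} - 4 = \frac{250527}{281840} - 4 = - \frac{876833}{281840}$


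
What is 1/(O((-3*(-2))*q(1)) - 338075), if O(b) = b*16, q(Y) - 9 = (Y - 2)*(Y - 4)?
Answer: -1/336923 ≈ -2.9680e-6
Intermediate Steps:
q(Y) = 9 + (-4 + Y)*(-2 + Y) (q(Y) = 9 + (Y - 2)*(Y - 4) = 9 + (-2 + Y)*(-4 + Y) = 9 + (-4 + Y)*(-2 + Y))
O(b) = 16*b
1/(O((-3*(-2))*q(1)) - 338075) = 1/(16*((-3*(-2))*(17 + 1**2 - 6*1)) - 338075) = 1/(16*(6*(17 + 1 - 6)) - 338075) = 1/(16*(6*12) - 338075) = 1/(16*72 - 338075) = 1/(1152 - 338075) = 1/(-336923) = -1/336923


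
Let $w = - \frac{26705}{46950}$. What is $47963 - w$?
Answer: $\frac{450377911}{9390} \approx 47964.0$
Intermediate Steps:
$w = - \frac{5341}{9390}$ ($w = \left(-26705\right) \frac{1}{46950} = - \frac{5341}{9390} \approx -0.5688$)
$47963 - w = 47963 - - \frac{5341}{9390} = 47963 + \frac{5341}{9390} = \frac{450377911}{9390}$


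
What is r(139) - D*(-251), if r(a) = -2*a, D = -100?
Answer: -25378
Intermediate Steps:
r(139) - D*(-251) = -2*139 - (-100)*(-251) = -278 - 1*25100 = -278 - 25100 = -25378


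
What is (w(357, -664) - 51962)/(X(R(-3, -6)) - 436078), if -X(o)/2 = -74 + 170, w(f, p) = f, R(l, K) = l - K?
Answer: 10321/87254 ≈ 0.11829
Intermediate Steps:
X(o) = -192 (X(o) = -2*(-74 + 170) = -2*96 = -192)
(w(357, -664) - 51962)/(X(R(-3, -6)) - 436078) = (357 - 51962)/(-192 - 436078) = -51605/(-436270) = -51605*(-1/436270) = 10321/87254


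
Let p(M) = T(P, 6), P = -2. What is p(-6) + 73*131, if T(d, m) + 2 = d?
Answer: 9559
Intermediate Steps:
T(d, m) = -2 + d
p(M) = -4 (p(M) = -2 - 2 = -4)
p(-6) + 73*131 = -4 + 73*131 = -4 + 9563 = 9559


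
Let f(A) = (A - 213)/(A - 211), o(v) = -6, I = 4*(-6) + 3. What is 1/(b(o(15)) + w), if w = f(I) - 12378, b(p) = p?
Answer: -116/1436427 ≈ -8.0756e-5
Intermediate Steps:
I = -21 (I = -24 + 3 = -21)
f(A) = (-213 + A)/(-211 + A)
w = -1435731/116 (w = (-213 - 21)/(-211 - 21) - 12378 = -234/(-232) - 12378 = -1/232*(-234) - 12378 = 117/116 - 12378 = -1435731/116 ≈ -12377.)
1/(b(o(15)) + w) = 1/(-6 - 1435731/116) = 1/(-1436427/116) = -116/1436427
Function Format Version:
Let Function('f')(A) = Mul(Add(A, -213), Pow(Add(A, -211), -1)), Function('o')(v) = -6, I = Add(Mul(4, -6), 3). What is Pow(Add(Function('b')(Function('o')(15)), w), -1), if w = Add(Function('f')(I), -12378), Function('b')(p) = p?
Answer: Rational(-116, 1436427) ≈ -8.0756e-5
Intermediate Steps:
I = -21 (I = Add(-24, 3) = -21)
Function('f')(A) = Mul(Pow(Add(-211, A), -1), Add(-213, A)) (Function('f')(A) = Mul(Add(-213, A), Pow(Add(-211, A), -1)) = Mul(Pow(Add(-211, A), -1), Add(-213, A)))
w = Rational(-1435731, 116) (w = Add(Mul(Pow(Add(-211, -21), -1), Add(-213, -21)), -12378) = Add(Mul(Pow(-232, -1), -234), -12378) = Add(Mul(Rational(-1, 232), -234), -12378) = Add(Rational(117, 116), -12378) = Rational(-1435731, 116) ≈ -12377.)
Pow(Add(Function('b')(Function('o')(15)), w), -1) = Pow(Add(-6, Rational(-1435731, 116)), -1) = Pow(Rational(-1436427, 116), -1) = Rational(-116, 1436427)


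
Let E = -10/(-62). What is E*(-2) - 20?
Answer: -630/31 ≈ -20.323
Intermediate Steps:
E = 5/31 (E = -10*(-1/62) = 5/31 ≈ 0.16129)
E*(-2) - 20 = (5/31)*(-2) - 20 = -10/31 - 20 = -630/31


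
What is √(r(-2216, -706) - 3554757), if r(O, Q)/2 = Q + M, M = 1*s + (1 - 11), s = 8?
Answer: I*√3556173 ≈ 1885.8*I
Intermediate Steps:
M = -2 (M = 1*8 + (1 - 11) = 8 - 10 = -2)
r(O, Q) = -4 + 2*Q (r(O, Q) = 2*(Q - 2) = 2*(-2 + Q) = -4 + 2*Q)
√(r(-2216, -706) - 3554757) = √((-4 + 2*(-706)) - 3554757) = √((-4 - 1412) - 3554757) = √(-1416 - 3554757) = √(-3556173) = I*√3556173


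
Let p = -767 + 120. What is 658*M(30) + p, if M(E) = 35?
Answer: 22383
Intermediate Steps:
p = -647
658*M(30) + p = 658*35 - 647 = 23030 - 647 = 22383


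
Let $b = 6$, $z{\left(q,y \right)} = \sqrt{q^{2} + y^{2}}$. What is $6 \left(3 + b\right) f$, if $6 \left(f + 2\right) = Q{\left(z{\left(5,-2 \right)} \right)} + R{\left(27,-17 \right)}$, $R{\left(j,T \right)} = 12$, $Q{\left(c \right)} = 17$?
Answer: $153$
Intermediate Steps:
$f = \frac{17}{6}$ ($f = -2 + \frac{17 + 12}{6} = -2 + \frac{1}{6} \cdot 29 = -2 + \frac{29}{6} = \frac{17}{6} \approx 2.8333$)
$6 \left(3 + b\right) f = 6 \left(3 + 6\right) \frac{17}{6} = 6 \cdot 9 \cdot \frac{17}{6} = 54 \cdot \frac{17}{6} = 153$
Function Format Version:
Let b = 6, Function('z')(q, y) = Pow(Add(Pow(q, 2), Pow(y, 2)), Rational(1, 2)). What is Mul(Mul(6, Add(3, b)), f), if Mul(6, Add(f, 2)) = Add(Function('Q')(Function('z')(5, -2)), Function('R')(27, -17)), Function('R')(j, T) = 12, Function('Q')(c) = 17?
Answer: 153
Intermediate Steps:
f = Rational(17, 6) (f = Add(-2, Mul(Rational(1, 6), Add(17, 12))) = Add(-2, Mul(Rational(1, 6), 29)) = Add(-2, Rational(29, 6)) = Rational(17, 6) ≈ 2.8333)
Mul(Mul(6, Add(3, b)), f) = Mul(Mul(6, Add(3, 6)), Rational(17, 6)) = Mul(Mul(6, 9), Rational(17, 6)) = Mul(54, Rational(17, 6)) = 153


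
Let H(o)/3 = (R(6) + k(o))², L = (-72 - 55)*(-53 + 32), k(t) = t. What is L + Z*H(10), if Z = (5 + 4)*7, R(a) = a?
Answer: 51051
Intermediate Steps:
L = 2667 (L = -127*(-21) = 2667)
H(o) = 3*(6 + o)²
Z = 63 (Z = 9*7 = 63)
L + Z*H(10) = 2667 + 63*(3*(6 + 10)²) = 2667 + 63*(3*16²) = 2667 + 63*(3*256) = 2667 + 63*768 = 2667 + 48384 = 51051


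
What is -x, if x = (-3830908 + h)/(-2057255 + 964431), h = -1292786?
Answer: -2561847/546412 ≈ -4.6885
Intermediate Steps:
x = 2561847/546412 (x = (-3830908 - 1292786)/(-2057255 + 964431) = -5123694/(-1092824) = -5123694*(-1/1092824) = 2561847/546412 ≈ 4.6885)
-x = -1*2561847/546412 = -2561847/546412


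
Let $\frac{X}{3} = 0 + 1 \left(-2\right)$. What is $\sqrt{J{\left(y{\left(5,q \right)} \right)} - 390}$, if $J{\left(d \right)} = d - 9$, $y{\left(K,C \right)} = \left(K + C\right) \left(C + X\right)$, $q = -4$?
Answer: $i \sqrt{409} \approx 20.224 i$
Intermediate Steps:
$X = -6$ ($X = 3 \left(0 + 1 \left(-2\right)\right) = 3 \left(0 - 2\right) = 3 \left(-2\right) = -6$)
$y{\left(K,C \right)} = \left(-6 + C\right) \left(C + K\right)$ ($y{\left(K,C \right)} = \left(K + C\right) \left(C - 6\right) = \left(C + K\right) \left(-6 + C\right) = \left(-6 + C\right) \left(C + K\right)$)
$J{\left(d \right)} = -9 + d$
$\sqrt{J{\left(y{\left(5,q \right)} \right)} - 390} = \sqrt{\left(-9 - \left(26 - 16\right)\right) - 390} = \sqrt{\left(-9 + \left(16 + 24 - 30 - 20\right)\right) - 390} = \sqrt{\left(-9 - 10\right) - 390} = \sqrt{-19 - 390} = \sqrt{-409} = i \sqrt{409}$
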